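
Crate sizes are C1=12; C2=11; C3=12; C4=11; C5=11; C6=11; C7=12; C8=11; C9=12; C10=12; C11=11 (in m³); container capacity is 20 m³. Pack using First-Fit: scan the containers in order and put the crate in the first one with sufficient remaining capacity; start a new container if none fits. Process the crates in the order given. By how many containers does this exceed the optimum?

First-Fit: [12] [11] [12] [11] [11] [11] [12] [11] [12] [12] [11] → 11 containers.
11 crates exceed 10 m³ (half the capacity), and no two of those can share a container, so at least 11 containers are needed.
So 11 is already optimal.

0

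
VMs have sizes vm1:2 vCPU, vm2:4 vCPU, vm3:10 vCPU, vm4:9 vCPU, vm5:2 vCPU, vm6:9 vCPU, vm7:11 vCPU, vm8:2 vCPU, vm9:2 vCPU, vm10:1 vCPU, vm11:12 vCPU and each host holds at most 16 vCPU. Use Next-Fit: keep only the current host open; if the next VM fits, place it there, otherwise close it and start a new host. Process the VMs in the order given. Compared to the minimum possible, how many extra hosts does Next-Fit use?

0

Next-Fit: [2,4,10] [9,2] [9] [11,2,2,1] [12] → 5 hosts.
5 VMs exceed 8 vCPU (half the capacity), and no two of those can share a host, so at least 5 hosts are needed.
So 5 is already optimal.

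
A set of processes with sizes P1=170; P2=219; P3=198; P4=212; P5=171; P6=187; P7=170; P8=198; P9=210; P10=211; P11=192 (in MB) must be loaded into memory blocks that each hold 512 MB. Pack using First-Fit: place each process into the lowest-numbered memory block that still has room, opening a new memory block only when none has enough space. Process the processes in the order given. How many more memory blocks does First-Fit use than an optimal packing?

First-Fit: [170,219] [198,212] [171,187] [170,198] [210,211] [192] → 6 memory blocks.
Total size 2138 MB; any packing needs at least ⌈2138/512⌉ = 5 memory blocks.
An optimal packing achieves that bound: [219,212] [211,210] [198,198] [192,187] [171,170,170] → 5 memory blocks.
Excess: 6 − 5 = 1.

1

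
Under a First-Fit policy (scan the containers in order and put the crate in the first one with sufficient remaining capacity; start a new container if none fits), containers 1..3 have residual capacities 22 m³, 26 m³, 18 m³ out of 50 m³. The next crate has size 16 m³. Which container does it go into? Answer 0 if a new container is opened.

1

Containers with room: container 1 (22 m³), container 2 (26 m³), container 3 (18 m³).
The first with room is container 1.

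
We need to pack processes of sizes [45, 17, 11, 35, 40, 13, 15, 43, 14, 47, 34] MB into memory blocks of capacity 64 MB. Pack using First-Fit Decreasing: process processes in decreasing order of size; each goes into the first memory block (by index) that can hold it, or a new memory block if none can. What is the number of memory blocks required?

Sorted descending: 47, 45, 43, 40, 35, 34, 17, 15, 14, 13, 11.
47 MB → memory block 1 (remaining 17 MB)
45 MB → memory block 2 (remaining 19 MB)
43 MB → memory block 3 (remaining 21 MB)
40 MB → memory block 4 (remaining 24 MB)
35 MB → memory block 5 (remaining 29 MB)
34 MB → memory block 6 (remaining 30 MB)
17 MB → memory block 1 (remaining 0 MB)
15 MB → memory block 2 (remaining 4 MB)
14 MB → memory block 3 (remaining 7 MB)
13 MB → memory block 4 (remaining 11 MB)
11 MB → memory block 4 (remaining 0 MB)
Final memory blocks: [47,17] [45,15] [43,14] [40,13,11] [35] [34].

6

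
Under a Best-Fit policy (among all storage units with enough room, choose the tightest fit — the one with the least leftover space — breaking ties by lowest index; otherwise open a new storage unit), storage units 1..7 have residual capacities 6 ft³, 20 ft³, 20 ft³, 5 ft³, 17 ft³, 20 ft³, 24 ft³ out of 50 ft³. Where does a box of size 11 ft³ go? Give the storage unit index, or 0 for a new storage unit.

5

Storage units with room: storage unit 2 (20 ft³), storage unit 3 (20 ft³), storage unit 5 (17 ft³), storage unit 6 (20 ft³), storage unit 7 (24 ft³).
Tightest fit is storage unit 5 with 17 ft³ free.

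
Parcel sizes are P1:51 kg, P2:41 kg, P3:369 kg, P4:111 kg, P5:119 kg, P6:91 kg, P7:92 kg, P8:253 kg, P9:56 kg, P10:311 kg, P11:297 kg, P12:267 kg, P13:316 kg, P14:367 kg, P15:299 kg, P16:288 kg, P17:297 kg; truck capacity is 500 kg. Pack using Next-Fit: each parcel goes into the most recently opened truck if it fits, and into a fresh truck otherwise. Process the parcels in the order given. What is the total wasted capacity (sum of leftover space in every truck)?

Put P1 (51 kg) in truck 1; 449 kg remain.
Put P2 (41 kg) in truck 1; 408 kg remain.
Put P3 (369 kg) in truck 1; 39 kg remain.
Put P4 (111 kg) in truck 2; 389 kg remain.
Put P5 (119 kg) in truck 2; 270 kg remain.
Put P6 (91 kg) in truck 2; 179 kg remain.
Put P7 (92 kg) in truck 2; 87 kg remain.
Put P8 (253 kg) in truck 3; 247 kg remain.
Put P9 (56 kg) in truck 3; 191 kg remain.
Put P10 (311 kg) in truck 4; 189 kg remain.
Put P11 (297 kg) in truck 5; 203 kg remain.
Put P12 (267 kg) in truck 6; 233 kg remain.
Put P13 (316 kg) in truck 7; 184 kg remain.
Put P14 (367 kg) in truck 8; 133 kg remain.
Put P15 (299 kg) in truck 9; 201 kg remain.
Put P16 (288 kg) in truck 10; 212 kg remain.
Put P17 (297 kg) in truck 11; 203 kg remain.
11 trucks × 500 kg = 5500 kg; used 3625 kg; unused 1875 kg.

1875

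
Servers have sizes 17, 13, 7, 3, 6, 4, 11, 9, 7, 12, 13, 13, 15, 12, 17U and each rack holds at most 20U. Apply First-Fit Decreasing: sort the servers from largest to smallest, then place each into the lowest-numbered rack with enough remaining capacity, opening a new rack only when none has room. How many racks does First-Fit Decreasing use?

Sorted descending: 17, 17, 15, 13, 13, 13, 12, 12, 11, 9, 7, 7, 6, 4, 3.
Put 17U in rack 1; 3U remain.
Put 17U in rack 2; 3U remain.
Put 15U in rack 3; 5U remain.
Put 13U in rack 4; 7U remain.
Put 13U in rack 5; 7U remain.
Put 13U in rack 6; 7U remain.
Put 12U in rack 7; 8U remain.
Put 12U in rack 8; 8U remain.
Put 11U in rack 9; 9U remain.
Put 9U in rack 9; 0U remain.
Put 7U in rack 4; 0U remain.
Put 7U in rack 5; 0U remain.
Put 6U in rack 6; 1U remain.
Put 4U in rack 3; 1U remain.
Put 3U in rack 1; 0U remain.
Final racks: [17,3] [17] [15,4] [13,7] [13,7] [13,6] [12] [12] [11,9].

9 racks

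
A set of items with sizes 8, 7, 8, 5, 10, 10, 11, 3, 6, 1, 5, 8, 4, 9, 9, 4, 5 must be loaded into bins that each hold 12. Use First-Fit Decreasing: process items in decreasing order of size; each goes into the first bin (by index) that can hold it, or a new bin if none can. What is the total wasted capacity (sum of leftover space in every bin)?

19

Sorted descending: 11, 10, 10, 9, 9, 8, 8, 8, 7, 6, 5, 5, 5, 4, 4, 3, 1.
11 → bin 1 (remaining 1)
10 → bin 2 (remaining 2)
10 → bin 3 (remaining 2)
9 → bin 4 (remaining 3)
9 → bin 5 (remaining 3)
8 → bin 6 (remaining 4)
8 → bin 7 (remaining 4)
8 → bin 8 (remaining 4)
7 → bin 9 (remaining 5)
6 → bin 10 (remaining 6)
5 → bin 9 (remaining 0)
5 → bin 10 (remaining 1)
5 → bin 11 (remaining 7)
4 → bin 6 (remaining 0)
4 → bin 7 (remaining 0)
3 → bin 4 (remaining 0)
1 → bin 1 (remaining 0)
11 bins × 12 = 132; used 113; unused 19.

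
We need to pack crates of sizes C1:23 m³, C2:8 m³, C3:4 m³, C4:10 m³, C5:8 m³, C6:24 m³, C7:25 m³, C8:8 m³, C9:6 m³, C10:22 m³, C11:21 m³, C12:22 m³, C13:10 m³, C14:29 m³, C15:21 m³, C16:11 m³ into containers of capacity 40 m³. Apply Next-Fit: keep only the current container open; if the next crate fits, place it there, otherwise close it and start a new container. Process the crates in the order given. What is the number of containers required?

9 containers

container 1: place C1 (23 m³), 17 m³ left
container 1: place C2 (8 m³), 9 m³ left
container 1: place C3 (4 m³), 5 m³ left
container 2: place C4 (10 m³), 30 m³ left
container 2: place C5 (8 m³), 22 m³ left
container 3: place C6 (24 m³), 16 m³ left
container 4: place C7 (25 m³), 15 m³ left
container 4: place C8 (8 m³), 7 m³ left
container 4: place C9 (6 m³), 1 m³ left
container 5: place C10 (22 m³), 18 m³ left
container 6: place C11 (21 m³), 19 m³ left
container 7: place C12 (22 m³), 18 m³ left
container 7: place C13 (10 m³), 8 m³ left
container 8: place C14 (29 m³), 11 m³ left
container 9: place C15 (21 m³), 19 m³ left
container 9: place C16 (11 m³), 8 m³ left
Final containers: [23,8,4] [10,8] [24] [25,8,6] [22] [21] [22,10] [29] [21,11].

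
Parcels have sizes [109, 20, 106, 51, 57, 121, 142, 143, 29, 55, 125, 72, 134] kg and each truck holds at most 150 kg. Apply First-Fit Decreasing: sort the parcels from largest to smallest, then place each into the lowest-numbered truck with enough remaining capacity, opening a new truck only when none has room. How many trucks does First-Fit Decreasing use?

Sorted descending: 143, 142, 134, 125, 121, 109, 106, 72, 57, 55, 51, 29, 20.
Put 143 kg in truck 1; 7 kg remain.
Put 142 kg in truck 2; 8 kg remain.
Put 134 kg in truck 3; 16 kg remain.
Put 125 kg in truck 4; 25 kg remain.
Put 121 kg in truck 5; 29 kg remain.
Put 109 kg in truck 6; 41 kg remain.
Put 106 kg in truck 7; 44 kg remain.
Put 72 kg in truck 8; 78 kg remain.
Put 57 kg in truck 8; 21 kg remain.
Put 55 kg in truck 9; 95 kg remain.
Put 51 kg in truck 9; 44 kg remain.
Put 29 kg in truck 5; 0 kg remain.
Put 20 kg in truck 4; 5 kg remain.
Final trucks: [143] [142] [134] [125,20] [121,29] [109] [106] [72,57] [55,51].

9 trucks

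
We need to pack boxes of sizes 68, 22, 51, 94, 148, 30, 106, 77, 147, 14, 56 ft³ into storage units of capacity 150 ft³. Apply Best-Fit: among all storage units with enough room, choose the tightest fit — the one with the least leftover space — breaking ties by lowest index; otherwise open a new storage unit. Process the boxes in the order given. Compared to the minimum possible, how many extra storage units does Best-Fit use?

0

Best-Fit: [68,22,51] [94,30,14] [148] [106] [77,56] [147] → 6 storage units.
Total size 813 ft³; any packing needs at least ⌈813/150⌉ = 6 storage units.
So 6 is already optimal.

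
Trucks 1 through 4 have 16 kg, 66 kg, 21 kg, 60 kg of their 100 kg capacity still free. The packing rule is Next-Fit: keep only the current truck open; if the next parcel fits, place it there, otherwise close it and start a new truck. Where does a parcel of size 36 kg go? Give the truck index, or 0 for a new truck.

Next-Fit only looks at truck 4, which has 60 kg free.
36 kg fits there.

4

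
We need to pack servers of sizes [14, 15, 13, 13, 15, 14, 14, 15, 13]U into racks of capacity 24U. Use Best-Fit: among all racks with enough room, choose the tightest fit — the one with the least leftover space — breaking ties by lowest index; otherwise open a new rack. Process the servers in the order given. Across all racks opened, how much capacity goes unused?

Put 14U in rack 1; 10U remain.
Put 15U in rack 2; 9U remain.
Put 13U in rack 3; 11U remain.
Put 13U in rack 4; 11U remain.
Put 15U in rack 5; 9U remain.
Put 14U in rack 6; 10U remain.
Put 14U in rack 7; 10U remain.
Put 15U in rack 8; 9U remain.
Put 13U in rack 9; 11U remain.
9 racks × 24U = 216U; used 126U; unused 90U.

90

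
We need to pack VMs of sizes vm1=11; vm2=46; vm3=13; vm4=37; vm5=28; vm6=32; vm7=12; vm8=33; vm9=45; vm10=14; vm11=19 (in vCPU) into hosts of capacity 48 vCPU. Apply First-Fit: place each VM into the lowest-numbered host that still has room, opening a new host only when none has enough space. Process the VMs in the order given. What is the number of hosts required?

8

vm1 (11 vCPU) → host 1 (remaining 37 vCPU)
vm2 (46 vCPU) → host 2 (remaining 2 vCPU)
vm3 (13 vCPU) → host 1 (remaining 24 vCPU)
vm4 (37 vCPU) → host 3 (remaining 11 vCPU)
vm5 (28 vCPU) → host 4 (remaining 20 vCPU)
vm6 (32 vCPU) → host 5 (remaining 16 vCPU)
vm7 (12 vCPU) → host 1 (remaining 12 vCPU)
vm8 (33 vCPU) → host 6 (remaining 15 vCPU)
vm9 (45 vCPU) → host 7 (remaining 3 vCPU)
vm10 (14 vCPU) → host 4 (remaining 6 vCPU)
vm11 (19 vCPU) → host 8 (remaining 29 vCPU)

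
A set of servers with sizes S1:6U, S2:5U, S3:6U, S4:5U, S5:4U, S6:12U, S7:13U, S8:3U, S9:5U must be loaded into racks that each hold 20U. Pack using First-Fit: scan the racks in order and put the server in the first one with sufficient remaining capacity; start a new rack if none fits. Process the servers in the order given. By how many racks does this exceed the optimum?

1

First-Fit: [6,5,6,3] [5,4,5] [12] [13] → 4 racks.
Total size 59U; any packing needs at least ⌈59/20⌉ = 3 racks.
An optimal packing achieves that bound: [13,6] [12,5,3] [6,5,5,4] → 3 racks.
Excess: 4 − 3 = 1.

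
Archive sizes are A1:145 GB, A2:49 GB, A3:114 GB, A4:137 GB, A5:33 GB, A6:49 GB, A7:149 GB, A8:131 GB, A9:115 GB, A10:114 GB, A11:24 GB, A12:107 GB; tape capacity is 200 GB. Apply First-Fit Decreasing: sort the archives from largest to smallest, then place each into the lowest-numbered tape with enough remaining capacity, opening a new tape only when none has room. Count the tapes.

Sorted descending: 149, 145, 137, 131, 115, 114, 114, 107, 49, 49, 33, 24.
tape 1: place 149 GB, 51 GB left
tape 2: place 145 GB, 55 GB left
tape 3: place 137 GB, 63 GB left
tape 4: place 131 GB, 69 GB left
tape 5: place 115 GB, 85 GB left
tape 6: place 114 GB, 86 GB left
tape 7: place 114 GB, 86 GB left
tape 8: place 107 GB, 93 GB left
tape 1: place 49 GB, 2 GB left
tape 2: place 49 GB, 6 GB left
tape 3: place 33 GB, 30 GB left
tape 3: place 24 GB, 6 GB left

8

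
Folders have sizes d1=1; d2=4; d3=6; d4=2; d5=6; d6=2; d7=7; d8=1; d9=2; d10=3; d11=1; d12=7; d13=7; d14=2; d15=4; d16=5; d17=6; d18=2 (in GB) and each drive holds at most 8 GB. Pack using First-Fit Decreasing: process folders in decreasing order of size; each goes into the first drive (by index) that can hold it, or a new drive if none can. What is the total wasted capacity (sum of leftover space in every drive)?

4

Sorted descending: 7, 7, 7, 6, 6, 6, 5, 4, 4, 3, 2, 2, 2, 2, 2, 1, 1, 1.
Put 7 GB in drive 1; 1 GB remain.
Put 7 GB in drive 2; 1 GB remain.
Put 7 GB in drive 3; 1 GB remain.
Put 6 GB in drive 4; 2 GB remain.
Put 6 GB in drive 5; 2 GB remain.
Put 6 GB in drive 6; 2 GB remain.
Put 5 GB in drive 7; 3 GB remain.
Put 4 GB in drive 8; 4 GB remain.
Put 4 GB in drive 8; 0 GB remain.
Put 3 GB in drive 7; 0 GB remain.
Put 2 GB in drive 4; 0 GB remain.
Put 2 GB in drive 5; 0 GB remain.
Put 2 GB in drive 6; 0 GB remain.
Put 2 GB in drive 9; 6 GB remain.
Put 2 GB in drive 9; 4 GB remain.
Put 1 GB in drive 1; 0 GB remain.
Put 1 GB in drive 2; 0 GB remain.
Put 1 GB in drive 3; 0 GB remain.
9 drives × 8 GB = 72 GB; used 68 GB; unused 4 GB.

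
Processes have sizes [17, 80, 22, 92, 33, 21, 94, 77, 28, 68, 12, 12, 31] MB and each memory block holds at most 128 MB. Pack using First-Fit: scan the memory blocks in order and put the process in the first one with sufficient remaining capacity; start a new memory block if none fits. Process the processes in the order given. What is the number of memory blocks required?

5

memory block 1: place 17 MB, 111 MB left
memory block 1: place 80 MB, 31 MB left
memory block 1: place 22 MB, 9 MB left
memory block 2: place 92 MB, 36 MB left
memory block 2: place 33 MB, 3 MB left
memory block 3: place 21 MB, 107 MB left
memory block 3: place 94 MB, 13 MB left
memory block 4: place 77 MB, 51 MB left
memory block 4: place 28 MB, 23 MB left
memory block 5: place 68 MB, 60 MB left
memory block 3: place 12 MB, 1 MB left
memory block 4: place 12 MB, 11 MB left
memory block 5: place 31 MB, 29 MB left
Final memory blocks: [17,80,22] [92,33] [21,94,12] [77,28,12] [68,31].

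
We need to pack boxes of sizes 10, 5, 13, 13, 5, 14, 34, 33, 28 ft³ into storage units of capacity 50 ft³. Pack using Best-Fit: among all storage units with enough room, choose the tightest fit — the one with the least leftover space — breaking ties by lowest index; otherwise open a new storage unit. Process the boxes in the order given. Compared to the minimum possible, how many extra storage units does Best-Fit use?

Best-Fit: [10,5,13,13,5] [14,34] [33] [28] → 4 storage units.
Total size 155 ft³; any packing needs at least ⌈155/50⌉ = 4 storage units.
So 4 is already optimal.

0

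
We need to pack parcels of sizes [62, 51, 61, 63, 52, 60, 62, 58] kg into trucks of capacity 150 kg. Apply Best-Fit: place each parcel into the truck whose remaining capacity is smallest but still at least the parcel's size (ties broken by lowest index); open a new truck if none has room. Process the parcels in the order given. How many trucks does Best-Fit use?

4 trucks

Put 62 kg in truck 1; 88 kg remain.
Put 51 kg in truck 1; 37 kg remain.
Put 61 kg in truck 2; 89 kg remain.
Put 63 kg in truck 2; 26 kg remain.
Put 52 kg in truck 3; 98 kg remain.
Put 60 kg in truck 3; 38 kg remain.
Put 62 kg in truck 4; 88 kg remain.
Put 58 kg in truck 4; 30 kg remain.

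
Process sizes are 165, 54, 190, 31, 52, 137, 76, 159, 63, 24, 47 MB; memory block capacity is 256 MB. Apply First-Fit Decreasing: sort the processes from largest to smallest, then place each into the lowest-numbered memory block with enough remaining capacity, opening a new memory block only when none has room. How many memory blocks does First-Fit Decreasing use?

Sorted descending: 190, 165, 159, 137, 76, 63, 54, 52, 47, 31, 24.
memory block 1: place 190 MB, 66 MB left
memory block 2: place 165 MB, 91 MB left
memory block 3: place 159 MB, 97 MB left
memory block 4: place 137 MB, 119 MB left
memory block 2: place 76 MB, 15 MB left
memory block 1: place 63 MB, 3 MB left
memory block 3: place 54 MB, 43 MB left
memory block 4: place 52 MB, 67 MB left
memory block 4: place 47 MB, 20 MB left
memory block 3: place 31 MB, 12 MB left
memory block 5: place 24 MB, 232 MB left
Final memory blocks: [190,63] [165,76] [159,54,31] [137,52,47] [24].

5 memory blocks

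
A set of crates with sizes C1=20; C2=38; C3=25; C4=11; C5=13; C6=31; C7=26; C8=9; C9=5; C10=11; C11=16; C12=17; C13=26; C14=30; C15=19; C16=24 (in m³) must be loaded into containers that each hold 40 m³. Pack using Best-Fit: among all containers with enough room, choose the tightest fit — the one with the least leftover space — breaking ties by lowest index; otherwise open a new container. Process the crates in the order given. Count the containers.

Put C1 (20 m³) in container 1; 20 m³ remain.
Put C2 (38 m³) in container 2; 2 m³ remain.
Put C3 (25 m³) in container 3; 15 m³ remain.
Put C4 (11 m³) in container 3; 4 m³ remain.
Put C5 (13 m³) in container 1; 7 m³ remain.
Put C6 (31 m³) in container 4; 9 m³ remain.
Put C7 (26 m³) in container 5; 14 m³ remain.
Put C8 (9 m³) in container 4; 0 m³ remain.
Put C9 (5 m³) in container 1; 2 m³ remain.
Put C10 (11 m³) in container 5; 3 m³ remain.
Put C11 (16 m³) in container 6; 24 m³ remain.
Put C12 (17 m³) in container 6; 7 m³ remain.
Put C13 (26 m³) in container 7; 14 m³ remain.
Put C14 (30 m³) in container 8; 10 m³ remain.
Put C15 (19 m³) in container 9; 21 m³ remain.
Put C16 (24 m³) in container 10; 16 m³ remain.
Final containers: [20,13,5] [38] [25,11] [31,9] [26,11] [16,17] [26] [30] [19] [24].

10 containers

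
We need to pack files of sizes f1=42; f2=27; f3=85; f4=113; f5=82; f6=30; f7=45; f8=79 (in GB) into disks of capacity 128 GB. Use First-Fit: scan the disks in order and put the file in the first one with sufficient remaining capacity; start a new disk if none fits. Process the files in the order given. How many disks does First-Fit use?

Put f1 (42 GB) in disk 1; 86 GB remain.
Put f2 (27 GB) in disk 1; 59 GB remain.
Put f3 (85 GB) in disk 2; 43 GB remain.
Put f4 (113 GB) in disk 3; 15 GB remain.
Put f5 (82 GB) in disk 4; 46 GB remain.
Put f6 (30 GB) in disk 1; 29 GB remain.
Put f7 (45 GB) in disk 4; 1 GB remain.
Put f8 (79 GB) in disk 5; 49 GB remain.
Final disks: [42,27,30] [85] [113] [82,45] [79].

5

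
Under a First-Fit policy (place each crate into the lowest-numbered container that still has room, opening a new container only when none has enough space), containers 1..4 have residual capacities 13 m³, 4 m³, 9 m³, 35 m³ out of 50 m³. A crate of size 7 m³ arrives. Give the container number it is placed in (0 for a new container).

Containers with room: container 1 (13 m³), container 3 (9 m³), container 4 (35 m³).
The first with room is container 1.

1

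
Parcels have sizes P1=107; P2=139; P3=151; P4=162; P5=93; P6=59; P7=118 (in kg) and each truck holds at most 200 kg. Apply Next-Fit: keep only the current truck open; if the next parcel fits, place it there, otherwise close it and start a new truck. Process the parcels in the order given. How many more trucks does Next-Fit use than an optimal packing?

Next-Fit: [107] [139] [151] [162] [93,59] [118] → 6 trucks.
Total size 829 kg; any packing needs at least ⌈829/200⌉ = 5 trucks.
An optimal packing achieves that bound: [162] [151] [139,59] [118] [107,93] → 5 trucks.
Excess: 6 − 5 = 1.

1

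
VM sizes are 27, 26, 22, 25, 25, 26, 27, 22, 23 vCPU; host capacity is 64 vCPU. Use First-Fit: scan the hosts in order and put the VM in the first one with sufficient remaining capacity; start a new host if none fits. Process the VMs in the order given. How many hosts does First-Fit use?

host 1: place 27 vCPU, 37 vCPU left
host 1: place 26 vCPU, 11 vCPU left
host 2: place 22 vCPU, 42 vCPU left
host 2: place 25 vCPU, 17 vCPU left
host 3: place 25 vCPU, 39 vCPU left
host 3: place 26 vCPU, 13 vCPU left
host 4: place 27 vCPU, 37 vCPU left
host 4: place 22 vCPU, 15 vCPU left
host 5: place 23 vCPU, 41 vCPU left

5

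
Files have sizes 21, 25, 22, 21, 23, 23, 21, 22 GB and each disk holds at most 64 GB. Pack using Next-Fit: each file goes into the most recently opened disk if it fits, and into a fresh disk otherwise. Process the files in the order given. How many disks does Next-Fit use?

disk 1: place 21 GB, 43 GB left
disk 1: place 25 GB, 18 GB left
disk 2: place 22 GB, 42 GB left
disk 2: place 21 GB, 21 GB left
disk 3: place 23 GB, 41 GB left
disk 3: place 23 GB, 18 GB left
disk 4: place 21 GB, 43 GB left
disk 4: place 22 GB, 21 GB left
Final disks: [21,25] [22,21] [23,23] [21,22].

4 disks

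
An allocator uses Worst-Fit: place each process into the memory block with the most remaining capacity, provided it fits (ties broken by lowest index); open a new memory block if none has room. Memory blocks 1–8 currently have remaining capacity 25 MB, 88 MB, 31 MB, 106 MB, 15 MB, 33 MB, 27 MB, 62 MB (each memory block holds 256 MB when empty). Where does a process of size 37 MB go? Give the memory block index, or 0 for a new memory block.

Memory blocks with room: memory block 2 (88 MB), memory block 4 (106 MB), memory block 8 (62 MB).
Most room is memory block 4 with 106 MB free.

4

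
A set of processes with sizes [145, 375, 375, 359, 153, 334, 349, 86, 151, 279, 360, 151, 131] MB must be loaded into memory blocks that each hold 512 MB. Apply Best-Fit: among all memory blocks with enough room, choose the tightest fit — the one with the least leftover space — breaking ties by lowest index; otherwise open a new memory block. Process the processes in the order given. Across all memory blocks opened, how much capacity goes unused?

336

Put 145 MB in memory block 1; 367 MB remain.
Put 375 MB in memory block 2; 137 MB remain.
Put 375 MB in memory block 3; 137 MB remain.
Put 359 MB in memory block 1; 8 MB remain.
Put 153 MB in memory block 4; 359 MB remain.
Put 334 MB in memory block 4; 25 MB remain.
Put 349 MB in memory block 5; 163 MB remain.
Put 86 MB in memory block 2; 51 MB remain.
Put 151 MB in memory block 5; 12 MB remain.
Put 279 MB in memory block 6; 233 MB remain.
Put 360 MB in memory block 7; 152 MB remain.
Put 151 MB in memory block 7; 1 MB remain.
Put 131 MB in memory block 3; 6 MB remain.
7 memory blocks × 512 MB = 3584 MB; used 3248 MB; unused 336 MB.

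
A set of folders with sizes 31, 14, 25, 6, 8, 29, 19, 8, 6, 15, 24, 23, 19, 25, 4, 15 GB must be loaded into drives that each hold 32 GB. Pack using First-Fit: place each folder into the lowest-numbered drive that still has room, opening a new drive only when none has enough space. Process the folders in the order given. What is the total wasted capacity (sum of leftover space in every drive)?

49

Put 31 GB in drive 1; 1 GB remain.
Put 14 GB in drive 2; 18 GB remain.
Put 25 GB in drive 3; 7 GB remain.
Put 6 GB in drive 2; 12 GB remain.
Put 8 GB in drive 2; 4 GB remain.
Put 29 GB in drive 4; 3 GB remain.
Put 19 GB in drive 5; 13 GB remain.
Put 8 GB in drive 5; 5 GB remain.
Put 6 GB in drive 3; 1 GB remain.
Put 15 GB in drive 6; 17 GB remain.
Put 24 GB in drive 7; 8 GB remain.
Put 23 GB in drive 8; 9 GB remain.
Put 19 GB in drive 9; 13 GB remain.
Put 25 GB in drive 10; 7 GB remain.
Put 4 GB in drive 2; 0 GB remain.
Put 15 GB in drive 6; 2 GB remain.
10 drives × 32 GB = 320 GB; used 271 GB; unused 49 GB.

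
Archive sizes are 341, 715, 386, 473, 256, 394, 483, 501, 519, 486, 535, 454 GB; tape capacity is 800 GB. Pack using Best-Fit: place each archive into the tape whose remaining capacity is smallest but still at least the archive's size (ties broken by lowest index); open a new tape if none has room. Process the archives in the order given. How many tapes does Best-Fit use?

tape 1: place 341 GB, 459 GB left
tape 2: place 715 GB, 85 GB left
tape 1: place 386 GB, 73 GB left
tape 3: place 473 GB, 327 GB left
tape 3: place 256 GB, 71 GB left
tape 4: place 394 GB, 406 GB left
tape 5: place 483 GB, 317 GB left
tape 6: place 501 GB, 299 GB left
tape 7: place 519 GB, 281 GB left
tape 8: place 486 GB, 314 GB left
tape 9: place 535 GB, 265 GB left
tape 10: place 454 GB, 346 GB left

10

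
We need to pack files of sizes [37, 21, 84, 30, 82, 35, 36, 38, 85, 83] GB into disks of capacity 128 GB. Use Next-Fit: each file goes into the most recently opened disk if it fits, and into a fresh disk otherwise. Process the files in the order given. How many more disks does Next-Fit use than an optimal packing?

1

Next-Fit: [37,21] [84,30] [82,35] [36,38] [85] [83] → 6 disks.
Total size 531 GB; any packing needs at least ⌈531/128⌉ = 5 disks.
An optimal packing achieves that bound: [85,38] [84,37] [83,36] [82,35] [30,21] → 5 disks.
Excess: 6 − 5 = 1.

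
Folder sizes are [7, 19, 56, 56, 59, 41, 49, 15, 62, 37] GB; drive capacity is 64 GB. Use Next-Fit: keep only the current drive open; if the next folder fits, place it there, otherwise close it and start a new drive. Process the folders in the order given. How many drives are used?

8 drives

7 GB → drive 1 (remaining 57 GB)
19 GB → drive 1 (remaining 38 GB)
56 GB → drive 2 (remaining 8 GB)
56 GB → drive 3 (remaining 8 GB)
59 GB → drive 4 (remaining 5 GB)
41 GB → drive 5 (remaining 23 GB)
49 GB → drive 6 (remaining 15 GB)
15 GB → drive 6 (remaining 0 GB)
62 GB → drive 7 (remaining 2 GB)
37 GB → drive 8 (remaining 27 GB)
Final drives: [7,19] [56] [56] [59] [41] [49,15] [62] [37].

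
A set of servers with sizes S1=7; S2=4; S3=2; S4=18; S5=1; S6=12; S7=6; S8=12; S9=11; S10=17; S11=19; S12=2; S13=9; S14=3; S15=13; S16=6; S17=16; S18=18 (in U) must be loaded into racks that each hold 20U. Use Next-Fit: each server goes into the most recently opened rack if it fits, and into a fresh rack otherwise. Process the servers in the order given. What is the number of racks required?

11 racks

S1 (7U) → rack 1 (remaining 13U)
S2 (4U) → rack 1 (remaining 9U)
S3 (2U) → rack 1 (remaining 7U)
S4 (18U) → rack 2 (remaining 2U)
S5 (1U) → rack 2 (remaining 1U)
S6 (12U) → rack 3 (remaining 8U)
S7 (6U) → rack 3 (remaining 2U)
S8 (12U) → rack 4 (remaining 8U)
S9 (11U) → rack 5 (remaining 9U)
S10 (17U) → rack 6 (remaining 3U)
S11 (19U) → rack 7 (remaining 1U)
S12 (2U) → rack 8 (remaining 18U)
S13 (9U) → rack 8 (remaining 9U)
S14 (3U) → rack 8 (remaining 6U)
S15 (13U) → rack 9 (remaining 7U)
S16 (6U) → rack 9 (remaining 1U)
S17 (16U) → rack 10 (remaining 4U)
S18 (18U) → rack 11 (remaining 2U)
Final racks: [7,4,2] [18,1] [12,6] [12] [11] [17] [19] [2,9,3] [13,6] [16] [18].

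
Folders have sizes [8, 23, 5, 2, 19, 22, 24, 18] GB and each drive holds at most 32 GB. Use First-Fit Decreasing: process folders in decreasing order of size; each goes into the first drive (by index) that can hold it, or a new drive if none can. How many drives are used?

Sorted descending: 24, 23, 22, 19, 18, 8, 5, 2.
drive 1: place 24 GB, 8 GB left
drive 2: place 23 GB, 9 GB left
drive 3: place 22 GB, 10 GB left
drive 4: place 19 GB, 13 GB left
drive 5: place 18 GB, 14 GB left
drive 1: place 8 GB, 0 GB left
drive 2: place 5 GB, 4 GB left
drive 2: place 2 GB, 2 GB left
Final drives: [24,8] [23,5,2] [22] [19] [18].

5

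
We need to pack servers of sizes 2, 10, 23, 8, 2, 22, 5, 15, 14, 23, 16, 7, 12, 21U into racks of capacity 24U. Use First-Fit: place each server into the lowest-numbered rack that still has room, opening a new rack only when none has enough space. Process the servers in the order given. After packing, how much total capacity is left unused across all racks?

36

rack 1: place 2U, 22U left
rack 1: place 10U, 12U left
rack 2: place 23U, 1U left
rack 1: place 8U, 4U left
rack 1: place 2U, 2U left
rack 3: place 22U, 2U left
rack 4: place 5U, 19U left
rack 4: place 15U, 4U left
rack 5: place 14U, 10U left
rack 6: place 23U, 1U left
rack 7: place 16U, 8U left
rack 5: place 7U, 3U left
rack 8: place 12U, 12U left
rack 9: place 21U, 3U left
9 racks × 24U = 216U; used 180U; unused 36U.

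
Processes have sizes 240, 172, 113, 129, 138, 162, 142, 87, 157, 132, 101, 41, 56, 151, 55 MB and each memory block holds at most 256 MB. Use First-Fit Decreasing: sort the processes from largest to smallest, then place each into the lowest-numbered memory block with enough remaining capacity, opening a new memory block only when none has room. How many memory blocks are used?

Sorted descending: 240, 172, 162, 157, 151, 142, 138, 132, 129, 113, 101, 87, 56, 55, 41.
Put 240 MB in memory block 1; 16 MB remain.
Put 172 MB in memory block 2; 84 MB remain.
Put 162 MB in memory block 3; 94 MB remain.
Put 157 MB in memory block 4; 99 MB remain.
Put 151 MB in memory block 5; 105 MB remain.
Put 142 MB in memory block 6; 114 MB remain.
Put 138 MB in memory block 7; 118 MB remain.
Put 132 MB in memory block 8; 124 MB remain.
Put 129 MB in memory block 9; 127 MB remain.
Put 113 MB in memory block 6; 1 MB remain.
Put 101 MB in memory block 5; 4 MB remain.
Put 87 MB in memory block 3; 7 MB remain.
Put 56 MB in memory block 2; 28 MB remain.
Put 55 MB in memory block 4; 44 MB remain.
Put 41 MB in memory block 4; 3 MB remain.
Final memory blocks: [240] [172,56] [162,87] [157,55,41] [151,101] [142,113] [138] [132] [129].

9 memory blocks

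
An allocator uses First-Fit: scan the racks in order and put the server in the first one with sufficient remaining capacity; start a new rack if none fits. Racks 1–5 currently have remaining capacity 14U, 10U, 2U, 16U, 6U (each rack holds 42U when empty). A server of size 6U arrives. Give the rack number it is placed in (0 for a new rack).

Racks with room: rack 1 (14U), rack 2 (10U), rack 4 (16U), rack 5 (6U).
The first with room is rack 1.

1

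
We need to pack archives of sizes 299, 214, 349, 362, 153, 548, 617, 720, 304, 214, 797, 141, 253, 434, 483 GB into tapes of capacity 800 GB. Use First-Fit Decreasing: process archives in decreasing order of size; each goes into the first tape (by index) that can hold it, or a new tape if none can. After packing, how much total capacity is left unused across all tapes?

512

Sorted descending: 797, 720, 617, 548, 483, 434, 362, 349, 304, 299, 253, 214, 214, 153, 141.
Put 797 GB in tape 1; 3 GB remain.
Put 720 GB in tape 2; 80 GB remain.
Put 617 GB in tape 3; 183 GB remain.
Put 548 GB in tape 4; 252 GB remain.
Put 483 GB in tape 5; 317 GB remain.
Put 434 GB in tape 6; 366 GB remain.
Put 362 GB in tape 6; 4 GB remain.
Put 349 GB in tape 7; 451 GB remain.
Put 304 GB in tape 5; 13 GB remain.
Put 299 GB in tape 7; 152 GB remain.
Put 253 GB in tape 8; 547 GB remain.
Put 214 GB in tape 4; 38 GB remain.
Put 214 GB in tape 8; 333 GB remain.
Put 153 GB in tape 3; 30 GB remain.
Put 141 GB in tape 7; 11 GB remain.
8 tapes × 800 GB = 6400 GB; used 5888 GB; unused 512 GB.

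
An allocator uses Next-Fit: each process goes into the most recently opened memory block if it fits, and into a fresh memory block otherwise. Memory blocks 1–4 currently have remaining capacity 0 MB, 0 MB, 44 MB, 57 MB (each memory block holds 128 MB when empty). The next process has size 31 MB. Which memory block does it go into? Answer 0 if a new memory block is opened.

4

Next-Fit only looks at memory block 4, which has 57 MB free.
31 MB fits there.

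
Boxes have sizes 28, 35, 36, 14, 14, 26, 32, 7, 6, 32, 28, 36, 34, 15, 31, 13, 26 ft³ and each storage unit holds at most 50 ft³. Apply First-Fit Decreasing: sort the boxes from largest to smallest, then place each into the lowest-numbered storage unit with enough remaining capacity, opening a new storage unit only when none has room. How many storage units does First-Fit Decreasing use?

Sorted descending: 36, 36, 35, 34, 32, 32, 31, 28, 28, 26, 26, 15, 14, 14, 13, 7, 6.
36 ft³ → storage unit 1 (remaining 14 ft³)
36 ft³ → storage unit 2 (remaining 14 ft³)
35 ft³ → storage unit 3 (remaining 15 ft³)
34 ft³ → storage unit 4 (remaining 16 ft³)
32 ft³ → storage unit 5 (remaining 18 ft³)
32 ft³ → storage unit 6 (remaining 18 ft³)
31 ft³ → storage unit 7 (remaining 19 ft³)
28 ft³ → storage unit 8 (remaining 22 ft³)
28 ft³ → storage unit 9 (remaining 22 ft³)
26 ft³ → storage unit 10 (remaining 24 ft³)
26 ft³ → storage unit 11 (remaining 24 ft³)
15 ft³ → storage unit 3 (remaining 0 ft³)
14 ft³ → storage unit 1 (remaining 0 ft³)
14 ft³ → storage unit 2 (remaining 0 ft³)
13 ft³ → storage unit 4 (remaining 3 ft³)
7 ft³ → storage unit 5 (remaining 11 ft³)
6 ft³ → storage unit 5 (remaining 5 ft³)

11 storage units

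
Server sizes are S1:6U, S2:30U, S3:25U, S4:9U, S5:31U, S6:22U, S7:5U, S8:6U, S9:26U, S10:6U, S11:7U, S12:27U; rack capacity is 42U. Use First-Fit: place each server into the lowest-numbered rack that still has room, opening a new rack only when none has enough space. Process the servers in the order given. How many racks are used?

Put S1 (6U) in rack 1; 36U remain.
Put S2 (30U) in rack 1; 6U remain.
Put S3 (25U) in rack 2; 17U remain.
Put S4 (9U) in rack 2; 8U remain.
Put S5 (31U) in rack 3; 11U remain.
Put S6 (22U) in rack 4; 20U remain.
Put S7 (5U) in rack 1; 1U remain.
Put S8 (6U) in rack 2; 2U remain.
Put S9 (26U) in rack 5; 16U remain.
Put S10 (6U) in rack 3; 5U remain.
Put S11 (7U) in rack 4; 13U remain.
Put S12 (27U) in rack 6; 15U remain.
Final racks: [6,30,5] [25,9,6] [31,6] [22,7] [26] [27].

6 racks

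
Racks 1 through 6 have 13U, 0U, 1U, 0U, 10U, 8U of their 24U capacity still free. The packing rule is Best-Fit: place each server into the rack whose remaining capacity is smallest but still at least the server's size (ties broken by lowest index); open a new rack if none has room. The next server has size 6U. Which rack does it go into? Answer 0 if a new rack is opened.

Racks with room: rack 1 (13U), rack 5 (10U), rack 6 (8U).
Tightest fit is rack 6 with 8U free.

6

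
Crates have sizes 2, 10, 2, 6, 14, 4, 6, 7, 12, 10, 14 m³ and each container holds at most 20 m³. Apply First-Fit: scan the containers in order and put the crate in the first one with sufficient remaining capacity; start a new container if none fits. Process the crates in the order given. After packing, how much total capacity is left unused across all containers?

2 m³ → container 1 (remaining 18 m³)
10 m³ → container 1 (remaining 8 m³)
2 m³ → container 1 (remaining 6 m³)
6 m³ → container 1 (remaining 0 m³)
14 m³ → container 2 (remaining 6 m³)
4 m³ → container 2 (remaining 2 m³)
6 m³ → container 3 (remaining 14 m³)
7 m³ → container 3 (remaining 7 m³)
12 m³ → container 4 (remaining 8 m³)
10 m³ → container 5 (remaining 10 m³)
14 m³ → container 6 (remaining 6 m³)
6 containers × 20 m³ = 120 m³; used 87 m³; unused 33 m³.

33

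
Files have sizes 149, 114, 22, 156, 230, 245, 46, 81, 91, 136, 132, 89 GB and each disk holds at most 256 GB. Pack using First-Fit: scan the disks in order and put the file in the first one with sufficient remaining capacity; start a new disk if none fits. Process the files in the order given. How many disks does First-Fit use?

7 disks

149 GB → disk 1 (remaining 107 GB)
114 GB → disk 2 (remaining 142 GB)
22 GB → disk 1 (remaining 85 GB)
156 GB → disk 3 (remaining 100 GB)
230 GB → disk 4 (remaining 26 GB)
245 GB → disk 5 (remaining 11 GB)
46 GB → disk 1 (remaining 39 GB)
81 GB → disk 2 (remaining 61 GB)
91 GB → disk 3 (remaining 9 GB)
136 GB → disk 6 (remaining 120 GB)
132 GB → disk 7 (remaining 124 GB)
89 GB → disk 6 (remaining 31 GB)
Final disks: [149,22,46] [114,81] [156,91] [230] [245] [136,89] [132].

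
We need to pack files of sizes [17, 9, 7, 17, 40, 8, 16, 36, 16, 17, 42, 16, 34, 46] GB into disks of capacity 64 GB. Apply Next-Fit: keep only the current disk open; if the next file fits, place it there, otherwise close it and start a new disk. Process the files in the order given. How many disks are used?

disk 1: place 17 GB, 47 GB left
disk 1: place 9 GB, 38 GB left
disk 1: place 7 GB, 31 GB left
disk 1: place 17 GB, 14 GB left
disk 2: place 40 GB, 24 GB left
disk 2: place 8 GB, 16 GB left
disk 2: place 16 GB, 0 GB left
disk 3: place 36 GB, 28 GB left
disk 3: place 16 GB, 12 GB left
disk 4: place 17 GB, 47 GB left
disk 4: place 42 GB, 5 GB left
disk 5: place 16 GB, 48 GB left
disk 5: place 34 GB, 14 GB left
disk 6: place 46 GB, 18 GB left

6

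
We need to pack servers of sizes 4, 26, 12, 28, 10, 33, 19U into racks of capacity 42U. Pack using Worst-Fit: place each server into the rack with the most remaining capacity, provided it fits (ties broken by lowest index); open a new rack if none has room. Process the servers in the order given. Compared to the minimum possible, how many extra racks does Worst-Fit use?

0

Worst-Fit: [4,26,12] [28,10] [33] [19] → 4 racks.
Total size 132U; any packing needs at least ⌈132/42⌉ = 4 racks.
So 4 is already optimal.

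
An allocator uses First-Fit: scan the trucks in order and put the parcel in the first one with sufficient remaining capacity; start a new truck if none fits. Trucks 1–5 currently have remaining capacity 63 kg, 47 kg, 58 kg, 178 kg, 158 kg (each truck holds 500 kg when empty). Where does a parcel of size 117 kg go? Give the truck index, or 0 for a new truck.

4

Trucks with room: truck 4 (178 kg), truck 5 (158 kg).
The first with room is truck 4.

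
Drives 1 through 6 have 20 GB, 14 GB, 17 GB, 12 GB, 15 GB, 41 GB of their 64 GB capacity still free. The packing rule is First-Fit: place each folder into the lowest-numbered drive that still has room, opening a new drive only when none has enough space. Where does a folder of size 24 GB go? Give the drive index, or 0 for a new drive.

6

Drives with room: drive 6 (41 GB).
The first with room is drive 6.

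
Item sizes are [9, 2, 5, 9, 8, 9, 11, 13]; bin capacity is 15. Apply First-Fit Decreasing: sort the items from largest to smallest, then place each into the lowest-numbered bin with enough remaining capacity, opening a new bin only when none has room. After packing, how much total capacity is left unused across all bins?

Sorted descending: 13, 11, 9, 9, 9, 8, 5, 2.
bin 1: place 13, 2 left
bin 2: place 11, 4 left
bin 3: place 9, 6 left
bin 4: place 9, 6 left
bin 5: place 9, 6 left
bin 6: place 8, 7 left
bin 3: place 5, 1 left
bin 1: place 2, 0 left
6 bins × 15 = 90; used 66; unused 24.

24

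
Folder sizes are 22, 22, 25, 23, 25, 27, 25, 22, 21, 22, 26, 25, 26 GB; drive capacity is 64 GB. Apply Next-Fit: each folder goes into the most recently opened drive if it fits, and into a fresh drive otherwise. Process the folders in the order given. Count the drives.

7

22 GB → drive 1 (remaining 42 GB)
22 GB → drive 1 (remaining 20 GB)
25 GB → drive 2 (remaining 39 GB)
23 GB → drive 2 (remaining 16 GB)
25 GB → drive 3 (remaining 39 GB)
27 GB → drive 3 (remaining 12 GB)
25 GB → drive 4 (remaining 39 GB)
22 GB → drive 4 (remaining 17 GB)
21 GB → drive 5 (remaining 43 GB)
22 GB → drive 5 (remaining 21 GB)
26 GB → drive 6 (remaining 38 GB)
25 GB → drive 6 (remaining 13 GB)
26 GB → drive 7 (remaining 38 GB)
Final drives: [22,22] [25,23] [25,27] [25,22] [21,22] [26,25] [26].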